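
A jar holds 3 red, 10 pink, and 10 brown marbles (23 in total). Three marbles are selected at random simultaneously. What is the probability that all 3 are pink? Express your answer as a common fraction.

120/1771

Unordered draws without replacement: count favorable combinations over C(23,3).
Favorable = C(3,0) · C(10,3) · C(10,0) = 120; total = C(23,3) = 1771.
P = 120/1771 = 120/1771 ≈ 0.0678.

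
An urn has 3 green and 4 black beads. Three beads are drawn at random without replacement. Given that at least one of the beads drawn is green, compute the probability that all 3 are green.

P(all 3 green) = C(3,3)/C(7,3) = 1/35; P(at least one green) = 1 − C(4,3)/C(7,3) = 31/35.
Since 'all 3 green' ⊆ 'at least one green', P(all 3 | at least one) = 1/35 / 31/35 = 1/31 ≈ 0.0323.

1/31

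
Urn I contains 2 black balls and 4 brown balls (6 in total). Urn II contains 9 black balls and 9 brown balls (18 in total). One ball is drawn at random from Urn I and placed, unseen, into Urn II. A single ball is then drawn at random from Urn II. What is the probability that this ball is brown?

Condition on how many of the transferred balls are brown (from Urn I: 4 brown of 6; then Urn II has 19 total).
  0 brown: C(4,0)C(2,1)/C(6,1) = 1/3; then P = 9/19
  1 brown: C(4,1)C(2,0)/C(6,1) = 2/3; then P = 10/19
P(brown from Urn II) = 29/57 ≈ 0.5088.

29/57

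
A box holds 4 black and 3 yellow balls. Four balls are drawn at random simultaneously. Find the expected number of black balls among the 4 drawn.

16/7

By linearity of expectation, E[X] = Σ P(draw i is black); by symmetry each draw (even without replacement) has P(black) = 4/7.
E[X] = 4 · 4/7 = 16/7 ≈ 2.2857.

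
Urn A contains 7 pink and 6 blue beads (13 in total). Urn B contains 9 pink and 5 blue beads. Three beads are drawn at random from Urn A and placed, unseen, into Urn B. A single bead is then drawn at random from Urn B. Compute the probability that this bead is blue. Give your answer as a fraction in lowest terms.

83/221

Condition on how many of the transferred beads are blue (from Urn A: 6 blue of 13; then Urn B has 17 total).
  0 blue: C(6,0)C(7,3)/C(13,3) = 35/286; then P = 5/17
  1 blue: C(6,1)C(7,2)/C(13,3) = 63/143; then P = 6/17
  2 blue: C(6,2)C(7,1)/C(13,3) = 105/286; then P = 7/17
  3 blue: C(6,3)C(7,0)/C(13,3) = 10/143; then P = 8/17
P(blue from Urn B) = 83/221 ≈ 0.3756.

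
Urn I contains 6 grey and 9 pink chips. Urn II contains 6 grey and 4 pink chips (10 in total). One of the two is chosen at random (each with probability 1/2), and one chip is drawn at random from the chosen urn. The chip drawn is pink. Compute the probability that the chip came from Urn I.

3/5

P(pink | Urn I) = 3/5; P(pink | Urn II) = 2/5.
P(pink) = 1/2·3/5 + 1/2·2/5 = 1/2.
By Bayes' rule, P(Urn I | pink) = 3/10 / 1/2 = 3/5 ≈ 0.6000.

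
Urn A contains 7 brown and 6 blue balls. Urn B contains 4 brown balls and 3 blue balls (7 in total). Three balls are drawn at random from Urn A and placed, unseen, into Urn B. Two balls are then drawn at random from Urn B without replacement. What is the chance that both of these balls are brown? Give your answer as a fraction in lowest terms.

23/78

Condition on how many of the transferred balls are brown (from Urn A: 7 brown of 13; then Urn B has 10 total).
  0 brown: C(7,0)C(6,3)/C(13,3) = 10/143; then P = C(4,2)/C(10,2) = 2/15
  1 brown: C(7,1)C(6,2)/C(13,3) = 105/286; then P = C(5,2)/C(10,2) = 2/9
  2 brown: C(7,2)C(6,1)/C(13,3) = 63/143; then P = C(6,2)/C(10,2) = 1/3
  3 brown: C(7,3)C(6,0)/C(13,3) = 35/286; then P = C(7,2)/C(10,2) = 7/15
P(both brown) = 23/78 ≈ 0.2949.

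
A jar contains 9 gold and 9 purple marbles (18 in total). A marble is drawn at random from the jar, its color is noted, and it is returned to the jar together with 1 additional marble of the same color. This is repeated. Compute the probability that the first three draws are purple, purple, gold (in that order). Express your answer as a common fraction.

Track the composition after each reinforcement of +1.
P = (9/18) · (10/19) · (9/20) = 9/76 ≈ 0.1184.

9/76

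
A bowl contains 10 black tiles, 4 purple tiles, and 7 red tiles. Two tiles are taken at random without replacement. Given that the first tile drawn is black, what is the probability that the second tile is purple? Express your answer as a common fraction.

1/5

After removing 1 black, the bowl has 4 purple out of 20 remaining.
P(second is purple | given) = 4/20 = 1/5 ≈ 0.2000.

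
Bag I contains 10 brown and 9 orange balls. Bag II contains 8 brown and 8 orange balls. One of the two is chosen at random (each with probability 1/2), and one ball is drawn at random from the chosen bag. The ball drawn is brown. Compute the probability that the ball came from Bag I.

P(brown | Bag I) = 10/19; P(brown | Bag II) = 1/2.
P(brown) = 1/2·10/19 + 1/2·1/2 = 39/76.
By Bayes' rule, P(Bag I | brown) = 5/19 / 39/76 = 20/39 ≈ 0.5128.

20/39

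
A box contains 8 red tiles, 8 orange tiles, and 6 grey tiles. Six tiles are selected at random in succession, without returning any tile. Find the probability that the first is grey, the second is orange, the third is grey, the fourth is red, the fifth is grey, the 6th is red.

Multiply the conditional probability of each draw in order, without replacement, so each draw removes one from its color and from the total.
P = (6/22) · (8/21) · (5/20) · (8/19) · (4/18) · (7/17) = 32/31977 ≈ 0.0010.

32/31977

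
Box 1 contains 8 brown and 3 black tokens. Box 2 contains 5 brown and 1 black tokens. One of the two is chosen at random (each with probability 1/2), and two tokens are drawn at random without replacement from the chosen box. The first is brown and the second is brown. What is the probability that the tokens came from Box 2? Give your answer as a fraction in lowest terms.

55/97

P(E | Box 1) = 28/55; P(E | Box 2) = 2/3.
P(E) = 1/2·28/55 + 1/2·2/3 = 97/165.
By Bayes' rule, P(Box 2 | E) = 1/3 / 97/165 = 55/97 ≈ 0.5670.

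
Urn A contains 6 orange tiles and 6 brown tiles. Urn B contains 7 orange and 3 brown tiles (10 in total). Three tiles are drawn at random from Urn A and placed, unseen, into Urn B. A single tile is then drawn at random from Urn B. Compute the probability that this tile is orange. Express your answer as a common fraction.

Condition on how many of the transferred tiles are orange (from Urn A: 6 orange of 12; then Urn B has 13 total).
  0 orange: C(6,0)C(6,3)/C(12,3) = 1/11; then P = 7/13
  1 orange: C(6,1)C(6,2)/C(12,3) = 9/22; then P = 8/13
  2 orange: C(6,2)C(6,1)/C(12,3) = 9/22; then P = 9/13
  3 orange: C(6,3)C(6,0)/C(12,3) = 1/11; then P = 10/13
P(orange from Urn B) = 17/26 ≈ 0.6538.

17/26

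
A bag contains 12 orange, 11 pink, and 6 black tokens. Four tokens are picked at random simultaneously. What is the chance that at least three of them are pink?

Sum the hypergeometric tail for j = 3,…,4 pink tokens.
Favorable = C(11,3)·C(18,1) + C(11,4)·C(18,0) = 3300; total = C(29,4) = 23751.
P = 3300/23751 = 1100/7917 ≈ 0.1389.

1100/7917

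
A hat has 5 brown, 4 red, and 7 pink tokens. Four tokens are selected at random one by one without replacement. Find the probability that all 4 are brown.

1/364

Unordered draws without replacement: count favorable combinations over C(16,4).
Favorable = C(5,4) · C(4,0) · C(7,0) = 5; total = C(16,4) = 1820.
P = 5/1820 = 1/364 ≈ 0.0027.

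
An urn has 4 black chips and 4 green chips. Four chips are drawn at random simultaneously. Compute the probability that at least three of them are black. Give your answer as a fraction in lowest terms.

Sum the hypergeometric tail for j = 3,…,4 black chips.
Favorable = C(4,3)·C(4,1) + C(4,4)·C(4,0) = 17; total = C(8,4) = 70.
P = 17/70 = 17/70 ≈ 0.2429.

17/70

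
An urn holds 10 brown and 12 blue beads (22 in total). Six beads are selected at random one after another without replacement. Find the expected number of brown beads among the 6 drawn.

By linearity of expectation, E[X] = Σ P(draw i is brown); by symmetry each draw (even without replacement) has P(brown) = 10/22.
E[X] = 6 · 10/22 = 30/11 ≈ 2.7273.

30/11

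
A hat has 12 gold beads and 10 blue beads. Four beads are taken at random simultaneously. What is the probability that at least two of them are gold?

Sum the hypergeometric tail for j = 2,…,4 gold beads.
Favorable = C(12,2)·C(10,2) + C(12,3)·C(10,1) + C(12,4)·C(10,0) = 5665; total = C(22,4) = 7315.
P = 5665/7315 = 103/133 ≈ 0.7744.

103/133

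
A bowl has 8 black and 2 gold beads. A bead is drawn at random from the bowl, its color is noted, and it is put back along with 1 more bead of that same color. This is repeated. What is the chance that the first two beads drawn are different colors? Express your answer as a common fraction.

16/55

Either black then gold, or gold then black; after the first draw the total is 11.
P = (8/10)·(2/11) + (2/10)·(8/11) = 16/55 ≈ 0.2909.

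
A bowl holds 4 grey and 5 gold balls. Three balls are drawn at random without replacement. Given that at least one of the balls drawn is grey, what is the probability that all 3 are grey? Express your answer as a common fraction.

P(all 3 grey) = C(4,3)/C(9,3) = 1/21; P(at least one grey) = 1 − C(5,3)/C(9,3) = 37/42.
Since 'all 3 grey' ⊆ 'at least one grey', P(all 3 | at least one) = 1/21 / 37/42 = 2/37 ≈ 0.0541.

2/37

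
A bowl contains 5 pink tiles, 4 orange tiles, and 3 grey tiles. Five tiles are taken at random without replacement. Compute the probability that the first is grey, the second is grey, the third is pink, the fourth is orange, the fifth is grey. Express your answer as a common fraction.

1/792

Multiply the conditional probability of each draw in order, without replacement, so each draw removes one from its color and from the total.
P = (3/12) · (2/11) · (5/10) · (4/9) · (1/8) = 1/792 ≈ 0.0013.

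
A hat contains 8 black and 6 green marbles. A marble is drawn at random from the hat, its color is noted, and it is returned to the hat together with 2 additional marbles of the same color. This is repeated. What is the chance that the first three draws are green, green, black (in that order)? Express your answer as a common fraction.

2/21

Track the composition after each reinforcement of +2.
P = (6/14) · (8/16) · (8/18) = 2/21 ≈ 0.0952.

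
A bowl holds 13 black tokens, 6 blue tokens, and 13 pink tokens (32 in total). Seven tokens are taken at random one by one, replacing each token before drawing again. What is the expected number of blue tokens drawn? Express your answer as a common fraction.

21/16

By linearity of expectation, E[X] = Σ P(draw i is blue); each independent draw has P(blue) = 6/32.
E[X] = 7 · 6/32 = 21/16 ≈ 1.3125.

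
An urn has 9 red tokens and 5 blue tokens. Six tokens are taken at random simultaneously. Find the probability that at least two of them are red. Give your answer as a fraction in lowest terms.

998/1001

Sum the hypergeometric tail for j = 2,…,6 red tokens.
Favorable = C(9,2)·C(5,4) + C(9,3)·C(5,3) + C(9,4)·C(5,2) + C(9,5)·C(5,1) + C(9,6)·C(5,0) = 2994; total = C(14,6) = 3003.
P = 2994/3003 = 998/1001 ≈ 0.9970.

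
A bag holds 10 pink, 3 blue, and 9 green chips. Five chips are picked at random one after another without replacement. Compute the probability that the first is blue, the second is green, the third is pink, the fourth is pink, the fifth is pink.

Multiply the conditional probability of each draw in order, without replacement, so each draw removes one from its color and from the total.
P = (3/22) · (9/21) · (10/20) · (9/19) · (8/18) = 9/1463 ≈ 0.0062.

9/1463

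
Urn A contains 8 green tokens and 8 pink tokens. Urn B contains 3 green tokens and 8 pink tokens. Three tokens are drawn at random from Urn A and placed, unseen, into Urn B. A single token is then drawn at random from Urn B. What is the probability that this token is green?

Condition on how many of the transferred tokens are green (from Urn A: 8 green of 16; then Urn B has 14 total).
  0 green: C(8,0)C(8,3)/C(16,3) = 1/10; then P = 3/14
  1 green: C(8,1)C(8,2)/C(16,3) = 2/5; then P = 4/14
  2 green: C(8,2)C(8,1)/C(16,3) = 2/5; then P = 5/14
  3 green: C(8,3)C(8,0)/C(16,3) = 1/10; then P = 6/14
P(green from Urn B) = 9/28 ≈ 0.3214.

9/28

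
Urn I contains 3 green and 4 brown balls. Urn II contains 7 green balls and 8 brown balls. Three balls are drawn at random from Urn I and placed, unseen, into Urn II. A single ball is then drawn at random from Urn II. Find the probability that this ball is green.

29/63

Condition on how many of the transferred balls are green (from Urn I: 3 green of 7; then Urn II has 18 total).
  0 green: C(3,0)C(4,3)/C(7,3) = 4/35; then P = 7/18
  1 green: C(3,1)C(4,2)/C(7,3) = 18/35; then P = 8/18
  2 green: C(3,2)C(4,1)/C(7,3) = 12/35; then P = 9/18
  3 green: C(3,3)C(4,0)/C(7,3) = 1/35; then P = 10/18
P(green from Urn II) = 29/63 ≈ 0.4603.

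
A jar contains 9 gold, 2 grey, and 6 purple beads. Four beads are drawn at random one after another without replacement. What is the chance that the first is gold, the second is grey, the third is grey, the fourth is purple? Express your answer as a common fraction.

Multiply the conditional probability of each draw in order, without replacement, so each draw removes one from its color and from the total.
P = (9/17) · (2/16) · (1/15) · (6/14) = 9/4760 ≈ 0.0019.

9/4760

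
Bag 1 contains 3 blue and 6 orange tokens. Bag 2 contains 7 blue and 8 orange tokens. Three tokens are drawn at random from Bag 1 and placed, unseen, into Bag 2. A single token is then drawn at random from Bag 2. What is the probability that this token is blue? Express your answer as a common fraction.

Condition on how many of the transferred tokens are blue (from Bag 1: 3 blue of 9; then Bag 2 has 18 total).
  0 blue: C(3,0)C(6,3)/C(9,3) = 5/21; then P = 7/18
  1 blue: C(3,1)C(6,2)/C(9,3) = 15/28; then P = 8/18
  2 blue: C(3,2)C(6,1)/C(9,3) = 3/14; then P = 9/18
  3 blue: C(3,3)C(6,0)/C(9,3) = 1/84; then P = 10/18
P(blue from Bag 2) = 4/9 ≈ 0.4444.

4/9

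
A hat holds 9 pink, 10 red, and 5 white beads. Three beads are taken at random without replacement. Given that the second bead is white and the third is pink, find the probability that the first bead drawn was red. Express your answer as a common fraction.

P(first=red and the second bead is white and the third is pink) = (10/24)·(5/23)·(9/22) = 75/2024.
P(E) = Σ over first color = 15/506 + 75/2024 + 15/1012 = 15/184.
By Bayes, P(first=red | E) = 75/2024 / 15/184 = 5/11 ≈ 0.4545.

5/11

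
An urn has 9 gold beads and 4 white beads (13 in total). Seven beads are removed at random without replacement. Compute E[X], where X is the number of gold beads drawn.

By linearity of expectation, E[X] = Σ P(draw i is gold); by symmetry each draw (even without replacement) has P(gold) = 9/13.
E[X] = 7 · 9/13 = 63/13 ≈ 4.8462.

63/13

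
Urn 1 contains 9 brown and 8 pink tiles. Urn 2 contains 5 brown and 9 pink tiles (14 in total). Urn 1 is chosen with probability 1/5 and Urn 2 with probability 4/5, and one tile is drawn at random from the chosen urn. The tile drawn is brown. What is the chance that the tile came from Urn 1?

63/233

P(brown | Urn 1) = 9/17; P(brown | Urn 2) = 5/14.
P(brown) = 1/5·9/17 + 4/5·5/14 = 233/595.
By Bayes' rule, P(Urn 1 | brown) = 9/85 / 233/595 = 63/233 ≈ 0.2704.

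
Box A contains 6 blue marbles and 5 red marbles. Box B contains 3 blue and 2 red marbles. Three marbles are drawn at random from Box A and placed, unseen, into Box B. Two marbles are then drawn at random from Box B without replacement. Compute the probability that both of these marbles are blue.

24/77

Condition on how many of the transferred marbles are blue (from Box A: 6 blue of 11; then Box B has 8 total).
  0 blue: C(6,0)C(5,3)/C(11,3) = 2/33; then P = C(3,2)/C(8,2) = 3/28
  1 blue: C(6,1)C(5,2)/C(11,3) = 4/11; then P = C(4,2)/C(8,2) = 3/14
  2 blue: C(6,2)C(5,1)/C(11,3) = 5/11; then P = C(5,2)/C(8,2) = 5/14
  3 blue: C(6,3)C(5,0)/C(11,3) = 4/33; then P = C(6,2)/C(8,2) = 15/28
P(both blue) = 24/77 ≈ 0.3117.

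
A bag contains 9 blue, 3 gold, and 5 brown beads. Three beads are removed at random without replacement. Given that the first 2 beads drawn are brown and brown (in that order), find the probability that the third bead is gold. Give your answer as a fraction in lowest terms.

After removing 2 brown, the bag has 3 gold out of 15 remaining.
P(third is gold | given) = 3/15 = 1/5 ≈ 0.2000.

1/5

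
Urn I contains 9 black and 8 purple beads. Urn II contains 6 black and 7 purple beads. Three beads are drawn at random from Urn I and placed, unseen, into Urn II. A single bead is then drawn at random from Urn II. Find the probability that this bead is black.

129/272

Condition on how many of the transferred beads are black (from Urn I: 9 black of 17; then Urn II has 16 total).
  0 black: C(9,0)C(8,3)/C(17,3) = 7/85; then P = 6/16
  1 black: C(9,1)C(8,2)/C(17,3) = 63/170; then P = 7/16
  2 black: C(9,2)C(8,1)/C(17,3) = 36/85; then P = 8/16
  3 black: C(9,3)C(8,0)/C(17,3) = 21/170; then P = 9/16
P(black from Urn II) = 129/272 ≈ 0.4743.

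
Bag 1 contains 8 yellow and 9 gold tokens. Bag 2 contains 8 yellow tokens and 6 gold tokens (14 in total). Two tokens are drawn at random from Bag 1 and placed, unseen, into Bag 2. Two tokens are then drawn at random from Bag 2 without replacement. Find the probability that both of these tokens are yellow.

81/272

Condition on how many of the transferred tokens are yellow (from Bag 1: 8 yellow of 17; then Bag 2 has 16 total).
  0 yellow: C(8,0)C(9,2)/C(17,2) = 9/34; then P = C(8,2)/C(16,2) = 7/30
  1 yellow: C(8,1)C(9,1)/C(17,2) = 9/17; then P = C(9,2)/C(16,2) = 3/10
  2 yellow: C(8,2)C(9,0)/C(17,2) = 7/34; then P = C(10,2)/C(16,2) = 3/8
P(both yellow) = 81/272 ≈ 0.2978.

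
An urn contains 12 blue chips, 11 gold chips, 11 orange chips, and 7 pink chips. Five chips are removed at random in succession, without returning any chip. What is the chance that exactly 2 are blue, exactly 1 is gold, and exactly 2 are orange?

Unordered draws without replacement: count favorable combinations over C(41,5).
Favorable = C(12,2) · C(11,1) · C(11,2) · C(7,0) = 39930; total = C(41,5) = 749398.
P = 39930/749398 = 19965/374699 ≈ 0.0533.

19965/374699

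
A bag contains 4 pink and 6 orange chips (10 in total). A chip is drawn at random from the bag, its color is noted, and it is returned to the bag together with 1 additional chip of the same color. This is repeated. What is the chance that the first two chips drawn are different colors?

24/55

Either pink then orange, or orange then pink; after the first draw the total is 11.
P = (4/10)·(6/11) + (6/10)·(4/11) = 24/55 ≈ 0.4364.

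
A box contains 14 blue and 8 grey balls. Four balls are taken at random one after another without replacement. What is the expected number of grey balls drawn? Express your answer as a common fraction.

By linearity of expectation, E[X] = Σ P(draw i is grey); by symmetry each draw (even without replacement) has P(grey) = 8/22.
E[X] = 4 · 8/22 = 16/11 ≈ 1.4545.

16/11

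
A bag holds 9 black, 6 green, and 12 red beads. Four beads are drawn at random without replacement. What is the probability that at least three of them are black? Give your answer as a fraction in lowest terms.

Sum the hypergeometric tail for j = 3,…,4 black beads.
Favorable = C(9,3)·C(18,1) + C(9,4)·C(18,0) = 1638; total = C(27,4) = 17550.
P = 1638/17550 = 7/75 ≈ 0.0933.

7/75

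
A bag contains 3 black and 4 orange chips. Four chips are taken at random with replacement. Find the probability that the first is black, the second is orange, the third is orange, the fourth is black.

144/2401

Multiply the conditional probability of each draw in order, with replacement (the composition resets each draw).
P = (3/7) · (4/7) · (4/7) · (3/7) = 144/2401 ≈ 0.0600.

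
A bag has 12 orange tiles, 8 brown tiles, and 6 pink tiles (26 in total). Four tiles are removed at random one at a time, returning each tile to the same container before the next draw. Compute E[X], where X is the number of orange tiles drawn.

24/13

By linearity of expectation, E[X] = Σ P(draw i is orange); each independent draw has P(orange) = 12/26.
E[X] = 4 · 12/26 = 24/13 ≈ 1.8462.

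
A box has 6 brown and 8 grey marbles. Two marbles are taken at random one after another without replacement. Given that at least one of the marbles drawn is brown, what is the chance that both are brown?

P(both brown) = C(6,2)/C(14,2) = 15/91; P(at least one brown) = 1 − C(8,2)/C(14,2) = 9/13.
Since 'both brown' ⊆ 'at least one brown', P(both | at least one) = 15/91 / 9/13 = 5/21 ≈ 0.2381.

5/21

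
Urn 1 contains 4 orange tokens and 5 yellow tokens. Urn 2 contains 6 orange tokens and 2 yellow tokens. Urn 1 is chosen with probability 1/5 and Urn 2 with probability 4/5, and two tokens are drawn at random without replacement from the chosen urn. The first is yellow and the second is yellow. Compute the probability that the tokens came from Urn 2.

18/53

P(E | Urn 1) = 5/18; P(E | Urn 2) = 1/28.
P(E) = 1/5·5/18 + 4/5·1/28 = 53/630.
By Bayes' rule, P(Urn 2 | E) = 1/35 / 53/630 = 18/53 ≈ 0.3396.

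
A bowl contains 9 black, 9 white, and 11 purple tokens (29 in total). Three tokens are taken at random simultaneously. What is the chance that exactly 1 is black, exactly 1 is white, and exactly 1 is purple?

99/406

Unordered draws without replacement: count favorable combinations over C(29,3).
Favorable = C(9,1) · C(9,1) · C(11,1) = 891; total = C(29,3) = 3654.
P = 891/3654 = 99/406 ≈ 0.2438.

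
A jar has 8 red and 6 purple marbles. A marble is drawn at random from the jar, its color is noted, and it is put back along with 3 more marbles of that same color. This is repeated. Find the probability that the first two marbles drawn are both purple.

27/119

After a purple draw the jar holds 9 purple out of 17.
P = (6/14)·(9/17) = 27/119 ≈ 0.2269.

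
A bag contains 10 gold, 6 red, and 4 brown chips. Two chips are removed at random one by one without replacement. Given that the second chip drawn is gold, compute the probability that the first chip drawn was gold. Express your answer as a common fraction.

9/19

P(first=gold and the second chip drawn is gold) = (10/20)·(9/19) = 9/38.
P(the second chip drawn is gold) = Σ over first color = 9/38 + 3/19 + 2/19 = 1/2.
By Bayes, P(first=gold | the second chip drawn is gold) = 9/38 / 1/2 = 9/19 ≈ 0.4737.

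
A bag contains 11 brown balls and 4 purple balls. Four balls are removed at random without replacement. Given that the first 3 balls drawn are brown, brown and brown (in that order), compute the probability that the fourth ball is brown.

After removing 3 brown, the bag has 8 brown out of 12 remaining.
P(fourth is brown | given) = 8/12 = 2/3 ≈ 0.6667.

2/3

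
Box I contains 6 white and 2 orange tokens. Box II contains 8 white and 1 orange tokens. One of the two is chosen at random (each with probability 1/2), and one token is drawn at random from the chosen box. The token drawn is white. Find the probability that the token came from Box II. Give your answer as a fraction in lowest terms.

32/59

P(white | Box I) = 3/4; P(white | Box II) = 8/9.
P(white) = 1/2·3/4 + 1/2·8/9 = 59/72.
By Bayes' rule, P(Box II | white) = 4/9 / 59/72 = 32/59 ≈ 0.5424.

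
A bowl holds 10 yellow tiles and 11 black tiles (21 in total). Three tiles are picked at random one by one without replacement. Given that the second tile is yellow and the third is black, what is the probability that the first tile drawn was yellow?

P(first=yellow and the second tile is yellow and the third is black) = (10/21)·(9/20)·(11/19) = 33/266.
P(E) = Σ over first color = 33/266 + 55/399 = 11/42.
By Bayes, P(first=yellow | E) = 33/266 / 11/42 = 9/19 ≈ 0.4737.

9/19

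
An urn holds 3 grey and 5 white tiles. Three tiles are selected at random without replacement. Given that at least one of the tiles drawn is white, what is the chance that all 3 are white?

P(all 3 white) = C(5,3)/C(8,3) = 5/28; P(at least one white) = 1 − C(3,3)/C(8,3) = 55/56.
Since 'all 3 white' ⊆ 'at least one white', P(all 3 | at least one) = 5/28 / 55/56 = 2/11 ≈ 0.1818.

2/11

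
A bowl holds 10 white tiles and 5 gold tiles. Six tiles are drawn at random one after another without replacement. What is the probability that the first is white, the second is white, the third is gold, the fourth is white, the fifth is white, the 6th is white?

6/143

Multiply the conditional probability of each draw in order, without replacement, so each draw removes one from its color and from the total.
P = (10/15) · (9/14) · (5/13) · (8/12) · (7/11) · (6/10) = 6/143 ≈ 0.0420.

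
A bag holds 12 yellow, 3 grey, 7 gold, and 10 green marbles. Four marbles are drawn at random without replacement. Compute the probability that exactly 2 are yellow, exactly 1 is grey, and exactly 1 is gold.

693/17980

Unordered draws without replacement: count favorable combinations over C(32,4).
Favorable = C(12,2) · C(3,1) · C(7,1) · C(10,0) = 1386; total = C(32,4) = 35960.
P = 1386/35960 = 693/17980 ≈ 0.0385.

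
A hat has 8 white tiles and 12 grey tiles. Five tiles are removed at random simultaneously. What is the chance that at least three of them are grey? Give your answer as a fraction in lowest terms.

Sum the hypergeometric tail for j = 3,…,5 grey tiles.
Favorable = C(12,3)·C(8,2) + C(12,4)·C(8,1) + C(12,5)·C(8,0) = 10912; total = C(20,5) = 15504.
P = 10912/15504 = 682/969 ≈ 0.7038.

682/969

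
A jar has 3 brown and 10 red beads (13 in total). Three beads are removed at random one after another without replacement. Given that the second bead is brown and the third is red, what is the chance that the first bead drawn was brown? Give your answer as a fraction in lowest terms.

2/11

P(first=brown and the second bead is brown and the third is red) = (3/13)·(2/12)·(10/11) = 5/143.
P(E) = Σ over first color = 5/143 + 45/286 = 5/26.
By Bayes, P(first=brown | E) = 5/143 / 5/26 = 2/11 ≈ 0.1818.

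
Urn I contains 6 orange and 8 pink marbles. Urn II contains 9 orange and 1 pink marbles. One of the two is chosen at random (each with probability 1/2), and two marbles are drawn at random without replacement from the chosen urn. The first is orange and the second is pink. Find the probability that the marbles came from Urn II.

91/331

P(E | Urn I) = 24/91; P(E | Urn II) = 1/10.
P(E) = 1/2·24/91 + 1/2·1/10 = 331/1820.
By Bayes' rule, P(Urn II | E) = 1/20 / 331/1820 = 91/331 ≈ 0.2749.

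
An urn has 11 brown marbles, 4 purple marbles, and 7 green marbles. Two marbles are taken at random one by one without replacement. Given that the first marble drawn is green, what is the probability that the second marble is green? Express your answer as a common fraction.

2/7

After removing 1 green, the urn has 6 green out of 21 remaining.
P(second is green | given) = 6/21 = 2/7 ≈ 0.2857.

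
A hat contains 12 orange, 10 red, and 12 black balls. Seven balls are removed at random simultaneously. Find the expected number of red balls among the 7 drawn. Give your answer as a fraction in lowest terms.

35/17

By linearity of expectation, E[X] = Σ P(draw i is red); by symmetry each draw (even without replacement) has P(red) = 10/34.
E[X] = 7 · 10/34 = 35/17 ≈ 2.0588.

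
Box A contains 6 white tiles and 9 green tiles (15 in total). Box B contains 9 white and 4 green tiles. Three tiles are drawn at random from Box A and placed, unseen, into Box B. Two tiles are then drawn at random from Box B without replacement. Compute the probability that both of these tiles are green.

83/700

Condition on how many of the transferred tiles are green (from Box A: 9 green of 15; then Box B has 16 total).
  0 green: C(9,0)C(6,3)/C(15,3) = 4/91; then P = C(4,2)/C(16,2) = 1/20
  1 green: C(9,1)C(6,2)/C(15,3) = 27/91; then P = C(5,2)/C(16,2) = 1/12
  2 green: C(9,2)C(6,1)/C(15,3) = 216/455; then P = C(6,2)/C(16,2) = 1/8
  3 green: C(9,3)C(6,0)/C(15,3) = 12/65; then P = C(7,2)/C(16,2) = 7/40
P(both green) = 83/700 ≈ 0.1186.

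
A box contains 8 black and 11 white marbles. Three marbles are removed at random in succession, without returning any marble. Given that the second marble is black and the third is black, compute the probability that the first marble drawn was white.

11/17

P(first=white and the second marble is black and the third is black) = (11/19)·(8/18)·(7/17) = 308/2907.
P(E) = Σ over first color = 56/969 + 308/2907 = 28/171.
By Bayes, P(first=white | E) = 308/2907 / 28/171 = 11/17 ≈ 0.6471.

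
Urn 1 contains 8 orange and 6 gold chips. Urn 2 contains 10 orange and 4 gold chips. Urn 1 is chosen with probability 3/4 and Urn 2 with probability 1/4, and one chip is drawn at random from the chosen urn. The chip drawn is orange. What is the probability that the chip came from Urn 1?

12/17

P(orange | Urn 1) = 4/7; P(orange | Urn 2) = 5/7.
P(orange) = 3/4·4/7 + 1/4·5/7 = 17/28.
By Bayes' rule, P(Urn 1 | orange) = 3/7 / 17/28 = 12/17 ≈ 0.7059.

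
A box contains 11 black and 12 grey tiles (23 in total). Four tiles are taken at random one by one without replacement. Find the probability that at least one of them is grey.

155/161

Use the complement: P(at least one grey) = 1 − P(no grey).
P(none) = C(11,4)/C(23,4) = 330/8855.
So P = 1 − 330/8855 = 155/161 ≈ 0.9627.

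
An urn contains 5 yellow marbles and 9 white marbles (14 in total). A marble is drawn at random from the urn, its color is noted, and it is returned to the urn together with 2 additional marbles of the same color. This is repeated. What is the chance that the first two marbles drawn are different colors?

45/112

Either yellow then white, or white then yellow; after the first draw the total is 16.
P = (5/14)·(9/16) + (9/14)·(5/16) = 45/112 ≈ 0.4018.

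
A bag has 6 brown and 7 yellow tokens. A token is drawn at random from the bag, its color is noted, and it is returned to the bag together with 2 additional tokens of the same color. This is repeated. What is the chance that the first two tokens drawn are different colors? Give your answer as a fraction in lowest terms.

28/65

Either brown then yellow, or yellow then brown; after the first draw the total is 15.
P = (6/13)·(7/15) + (7/13)·(6/15) = 28/65 ≈ 0.4308.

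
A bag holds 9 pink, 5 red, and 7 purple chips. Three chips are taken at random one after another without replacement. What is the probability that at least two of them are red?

17/133

Sum the hypergeometric tail for j = 2,…,3 red chips.
Favorable = C(5,2)·C(16,1) + C(5,3)·C(16,0) = 170; total = C(21,3) = 1330.
P = 170/1330 = 17/133 ≈ 0.1278.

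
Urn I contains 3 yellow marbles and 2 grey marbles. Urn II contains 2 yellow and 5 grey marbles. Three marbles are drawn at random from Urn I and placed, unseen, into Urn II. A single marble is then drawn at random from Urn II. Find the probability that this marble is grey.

31/50

Condition on how many of the transferred marbles are grey (from Urn I: 2 grey of 5; then Urn II has 10 total).
  0 grey: C(2,0)C(3,3)/C(5,3) = 1/10; then P = 5/10
  1 grey: C(2,1)C(3,2)/C(5,3) = 3/5; then P = 6/10
  2 grey: C(2,2)C(3,1)/C(5,3) = 3/10; then P = 7/10
P(grey from Urn II) = 31/50 ≈ 0.6200.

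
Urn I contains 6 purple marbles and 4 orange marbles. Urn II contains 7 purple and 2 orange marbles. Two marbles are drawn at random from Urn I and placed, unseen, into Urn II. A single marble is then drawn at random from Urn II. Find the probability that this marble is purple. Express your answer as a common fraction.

Condition on how many of the transferred marbles are purple (from Urn I: 6 purple of 10; then Urn II has 11 total).
  0 purple: C(6,0)C(4,2)/C(10,2) = 2/15; then P = 7/11
  1 purple: C(6,1)C(4,1)/C(10,2) = 8/15; then P = 8/11
  2 purple: C(6,2)C(4,0)/C(10,2) = 1/3; then P = 9/11
P(purple from Urn II) = 41/55 ≈ 0.7455.

41/55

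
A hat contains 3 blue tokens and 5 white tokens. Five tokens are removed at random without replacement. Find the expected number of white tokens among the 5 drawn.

25/8

By linearity of expectation, E[X] = Σ P(draw i is white); by symmetry each draw (even without replacement) has P(white) = 5/8.
E[X] = 5 · 5/8 = 25/8 ≈ 3.1250.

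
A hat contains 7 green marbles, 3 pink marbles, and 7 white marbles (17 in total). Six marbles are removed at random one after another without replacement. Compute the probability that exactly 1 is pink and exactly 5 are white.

9/1768

Unordered draws without replacement: count favorable combinations over C(17,6).
Favorable = C(7,0) · C(3,1) · C(7,5) = 63; total = C(17,6) = 12376.
P = 63/12376 = 9/1768 ≈ 0.0051.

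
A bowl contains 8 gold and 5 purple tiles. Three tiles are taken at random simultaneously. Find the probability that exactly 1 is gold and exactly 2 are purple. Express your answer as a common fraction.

Unordered draws without replacement: count favorable combinations over C(13,3).
Favorable = C(8,1) · C(5,2) = 80; total = C(13,3) = 286.
P = 80/286 = 40/143 ≈ 0.2797.

40/143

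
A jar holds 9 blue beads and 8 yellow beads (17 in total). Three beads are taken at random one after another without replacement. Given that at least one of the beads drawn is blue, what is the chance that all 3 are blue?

P(all 3 blue) = C(9,3)/C(17,3) = 21/170; P(at least one blue) = 1 − C(8,3)/C(17,3) = 78/85.
Since 'all 3 blue' ⊆ 'at least one blue', P(all 3 | at least one) = 21/170 / 78/85 = 7/52 ≈ 0.1346.

7/52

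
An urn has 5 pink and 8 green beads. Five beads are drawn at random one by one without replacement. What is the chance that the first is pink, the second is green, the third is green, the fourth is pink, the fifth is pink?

Multiply the conditional probability of each draw in order, without replacement, so each draw removes one from its color and from the total.
P = (5/13) · (8/12) · (7/11) · (4/10) · (3/9) = 28/1287 ≈ 0.0218.

28/1287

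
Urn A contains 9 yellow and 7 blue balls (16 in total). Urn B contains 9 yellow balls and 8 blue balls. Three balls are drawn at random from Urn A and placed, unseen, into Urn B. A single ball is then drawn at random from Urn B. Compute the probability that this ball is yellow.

Condition on how many of the transferred balls are yellow (from Urn A: 9 yellow of 16; then Urn B has 20 total).
  0 yellow: C(9,0)C(7,3)/C(16,3) = 1/16; then P = 9/20
  1 yellow: C(9,1)C(7,2)/C(16,3) = 27/80; then P = 10/20
  2 yellow: C(9,2)C(7,1)/C(16,3) = 9/20; then P = 11/20
  3 yellow: C(9,3)C(7,0)/C(16,3) = 3/20; then P = 12/20
P(yellow from Urn B) = 171/320 ≈ 0.5344.

171/320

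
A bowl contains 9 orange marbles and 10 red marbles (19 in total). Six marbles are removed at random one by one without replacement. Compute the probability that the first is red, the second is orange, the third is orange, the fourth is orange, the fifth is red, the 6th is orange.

9/646

Multiply the conditional probability of each draw in order, without replacement, so each draw removes one from its color and from the total.
P = (10/19) · (9/18) · (8/17) · (7/16) · (9/15) · (6/14) = 9/646 ≈ 0.0139.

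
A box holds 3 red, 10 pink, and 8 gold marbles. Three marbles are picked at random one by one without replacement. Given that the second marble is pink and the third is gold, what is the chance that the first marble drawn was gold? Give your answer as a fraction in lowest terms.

7/19

P(first=gold and the second marble is pink and the third is gold) = (8/21)·(10/20)·(7/19) = 4/57.
P(E) = Σ over first color = 4/133 + 12/133 + 4/57 = 4/21.
By Bayes, P(first=gold | E) = 4/57 / 4/21 = 7/19 ≈ 0.3684.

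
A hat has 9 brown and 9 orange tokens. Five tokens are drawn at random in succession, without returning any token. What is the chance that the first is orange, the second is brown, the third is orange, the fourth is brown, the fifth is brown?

Multiply the conditional probability of each draw in order, without replacement, so each draw removes one from its color and from the total.
P = (9/18) · (9/17) · (8/16) · (8/15) · (7/14) = 3/85 ≈ 0.0353.

3/85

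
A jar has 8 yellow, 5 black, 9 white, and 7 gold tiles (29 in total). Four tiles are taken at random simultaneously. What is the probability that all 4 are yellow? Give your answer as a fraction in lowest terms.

Unordered draws without replacement: count favorable combinations over C(29,4).
Favorable = C(8,4) · C(5,0) · C(9,0) · C(7,0) = 70; total = C(29,4) = 23751.
P = 70/23751 = 10/3393 ≈ 0.0029.

10/3393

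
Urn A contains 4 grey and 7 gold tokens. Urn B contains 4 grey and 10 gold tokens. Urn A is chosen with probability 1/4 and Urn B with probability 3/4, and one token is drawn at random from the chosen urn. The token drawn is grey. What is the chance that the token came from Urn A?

14/47

P(grey | Urn A) = 4/11; P(grey | Urn B) = 2/7.
P(grey) = 1/4·4/11 + 3/4·2/7 = 47/154.
By Bayes' rule, P(Urn A | grey) = 1/11 / 47/154 = 14/47 ≈ 0.2979.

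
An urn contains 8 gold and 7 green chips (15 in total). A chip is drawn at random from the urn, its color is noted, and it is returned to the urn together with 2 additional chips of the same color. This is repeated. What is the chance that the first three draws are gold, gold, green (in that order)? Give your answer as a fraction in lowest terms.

112/969

Track the composition after each reinforcement of +2.
P = (8/15) · (10/17) · (7/19) = 112/969 ≈ 0.1156.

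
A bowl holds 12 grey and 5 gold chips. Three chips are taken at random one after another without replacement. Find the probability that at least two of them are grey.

55/68

Sum the hypergeometric tail for j = 2,…,3 grey chips.
Favorable = C(12,2)·C(5,1) + C(12,3)·C(5,0) = 550; total = C(17,3) = 680.
P = 550/680 = 55/68 ≈ 0.8088.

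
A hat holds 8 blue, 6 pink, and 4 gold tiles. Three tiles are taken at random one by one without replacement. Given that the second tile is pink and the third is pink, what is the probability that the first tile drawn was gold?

1/4

P(first=gold and the second tile is pink and the third is pink) = (4/18)·(6/17)·(5/16) = 5/204.
P(E) = Σ over first color = 5/102 + 5/204 + 5/204 = 5/51.
By Bayes, P(first=gold | E) = 5/204 / 5/51 = 1/4 ≈ 0.2500.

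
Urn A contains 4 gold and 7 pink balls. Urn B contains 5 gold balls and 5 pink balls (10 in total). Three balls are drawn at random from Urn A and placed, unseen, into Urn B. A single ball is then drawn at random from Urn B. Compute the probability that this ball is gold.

67/143

Condition on how many of the transferred balls are gold (from Urn A: 4 gold of 11; then Urn B has 13 total).
  0 gold: C(4,0)C(7,3)/C(11,3) = 7/33; then P = 5/13
  1 gold: C(4,1)C(7,2)/C(11,3) = 28/55; then P = 6/13
  2 gold: C(4,2)C(7,1)/C(11,3) = 14/55; then P = 7/13
  3 gold: C(4,3)C(7,0)/C(11,3) = 4/165; then P = 8/13
P(gold from Urn B) = 67/143 ≈ 0.4685.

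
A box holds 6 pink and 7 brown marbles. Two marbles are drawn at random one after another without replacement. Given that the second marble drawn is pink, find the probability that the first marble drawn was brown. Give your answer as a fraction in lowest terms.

7/12

P(first=brown and the second marble drawn is pink) = (7/13)·(6/12) = 7/26.
P(the second marble drawn is pink) = Σ over first color = 5/26 + 7/26 = 6/13.
By Bayes, P(first=brown | the second marble drawn is pink) = 7/26 / 6/13 = 7/12 ≈ 0.5833.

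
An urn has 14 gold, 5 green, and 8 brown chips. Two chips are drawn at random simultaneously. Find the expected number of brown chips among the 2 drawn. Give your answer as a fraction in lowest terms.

By linearity of expectation, E[X] = Σ P(draw i is brown); by symmetry each draw (even without replacement) has P(brown) = 8/27.
E[X] = 2 · 8/27 = 16/27 ≈ 0.5926.

16/27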